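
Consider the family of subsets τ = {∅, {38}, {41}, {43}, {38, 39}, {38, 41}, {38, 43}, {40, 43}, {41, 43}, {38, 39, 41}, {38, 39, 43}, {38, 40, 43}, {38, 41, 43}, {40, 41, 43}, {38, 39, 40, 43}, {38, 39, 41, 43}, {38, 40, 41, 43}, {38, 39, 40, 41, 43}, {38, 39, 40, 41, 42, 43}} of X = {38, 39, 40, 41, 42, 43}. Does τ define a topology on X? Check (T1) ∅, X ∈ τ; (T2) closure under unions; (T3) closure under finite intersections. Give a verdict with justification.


τ IS a topology on X.

Axiom (T1): ∅ ∈ τ? Yes; X ∈ τ? Yes.
Axiom (T2/T3): check pairwise unions and intersections of members of τ.
All pairwise intersections and unions checked — each lies in τ. Therefore τ satisfies (T1), (T2), (T3): it IS a topology on X.


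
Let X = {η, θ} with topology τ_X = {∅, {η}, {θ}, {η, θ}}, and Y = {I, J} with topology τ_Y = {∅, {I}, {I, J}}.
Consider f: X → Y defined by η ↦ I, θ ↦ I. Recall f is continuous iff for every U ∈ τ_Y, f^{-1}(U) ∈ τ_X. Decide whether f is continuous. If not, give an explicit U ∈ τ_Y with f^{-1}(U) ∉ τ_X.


f IS continuous.

Compute f^{-1}(U) for each U ∈ τ_Y:
  U = ∅: f^{-1}(U) = ∅ ∈ τ_X ✓.
  U = {I}: f^{-1}(U) = {η, θ} ∈ τ_X ✓.
  U = {I, J}: f^{-1}(U) = {η, θ} ∈ τ_X ✓.
Every preimage lies in τ_X, so f IS continuous.


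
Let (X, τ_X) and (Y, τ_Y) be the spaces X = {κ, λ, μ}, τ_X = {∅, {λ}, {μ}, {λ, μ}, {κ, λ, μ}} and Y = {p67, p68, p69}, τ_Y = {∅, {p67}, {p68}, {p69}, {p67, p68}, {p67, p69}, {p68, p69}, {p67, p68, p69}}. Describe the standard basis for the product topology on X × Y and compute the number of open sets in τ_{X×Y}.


Basis B = {∅ × ∅, {λ} × {p67}, {λ} × {p68}, {λ} × {p69}, {μ} × {p67}, {μ} × {p68}, {μ} × {p69}, {λ} × {p67, p68}, {λ} × {p67, p69}, {λ, μ} × {p67}, {λ} × {p68, p69}, {λ, μ} × {p68}, {λ, μ} × {p69}, {μ} × {p67, p68}, {μ} × {p67, p69}, {μ} × {p68, p69}, {κ, λ, μ} × {p67}, {κ, λ, μ} × {p68}, {κ, λ, μ} × {p69}, {λ} × {p67, p68, p69}, {μ} × {p67, p68, p69}, {λ, μ} × {p67, p68}, {λ, μ} × {p67, p69}, {λ, μ} × {p68, p69}, {κ, λ, μ} × {p67, p68}, {κ, λ, μ} × {p67, p69}, {κ, λ, μ} × {p68, p69}, {λ, μ} × {p67, p68, p69}, {κ, λ, μ} × {p67, p68, p69}}; |τ_{X×Y}| = 125.

Enumerate products U × V with U ∈ τ_X, V ∈ τ_Y (deduplicated):
  ∅ × ∅ = {} (∅)
  {λ} × {p67} = {(λ,p67)}
  {λ} × {p68} = {(λ,p68)}
  {λ} × {p69} = {(λ,p69)}
  {μ} × {p67} = {(μ,p67)}
  {μ} × {p68} = {(μ,p68)}
  {μ} × {p69} = {(μ,p69)}
  {λ} × {p67, p68} = {(λ,p67), (λ,p68)}
  {λ} × {p67, p69} = {(λ,p67), (λ,p69)}
  {λ, μ} × {p67} = {(λ,p67), (μ,p67)}
  {λ} × {p68, p69} = {(λ,p68), (λ,p69)}
  {λ, μ} × {p68} = {(λ,p68), (μ,p68)}
  {λ, μ} × {p69} = {(λ,p69), (μ,p69)}
  {μ} × {p67, p68} = {(μ,p67), (μ,p68)}
  {μ} × {p67, p69} = {(μ,p67), (μ,p69)}
  {μ} × {p68, p69} = {(μ,p68), (μ,p69)}
  {κ, λ, μ} × {p67} = {(κ,p67), (λ,p67), (μ,p67)}
  {κ, λ, μ} × {p68} = {(κ,p68), (λ,p68), (μ,p68)}
  {κ, λ, μ} × {p69} = {(κ,p69), (λ,p69), (μ,p69)}
  {λ} × {p67, p68, p69} = {(λ,p67), (λ,p68), (λ,p69)}
  {μ} × {p67, p68, p69} = {(μ,p67), (μ,p68), (μ,p69)}
  {λ, μ} × {p67, p68} = {(λ,p67), (λ,p68), (μ,p67), (μ,p68)}
  {λ, μ} × {p67, p69} = {(λ,p67), (λ,p69), (μ,p67), (μ,p69)}
  {λ, μ} × {p68, p69} = {(λ,p68), (λ,p69), (μ,p68), (μ,p69)}
  {κ, λ, μ} × {p67, p68} = {(κ,p67), (κ,p68), (λ,p67), (λ,p68), (μ,p67), (μ,p68)}
  {κ, λ, μ} × {p67, p69} = {(κ,p67), (κ,p69), (λ,p67), (λ,p69), (μ,p67), (μ,p69)}
  {κ, λ, μ} × {p68, p69} = {(κ,p68), (κ,p69), (λ,p68), (λ,p69), (μ,p68), (μ,p69)}
  {λ, μ} × {p67, p68, p69} = {(λ,p67), (λ,p68), (λ,p69), (μ,p67), (μ,p68), (μ,p69)}
  {κ, λ, μ} × {p67, p68, p69} = {(κ,p67), (κ,p68), (κ,p69), (λ,p67), (λ,p68), (λ,p69), (μ,p67), (μ,p68), (μ,p69)}
These 29 distinct sets form the basis B.
Close under arbitrary unions to get τ_{X×Y}; counting gives |τ_{X×Y}| = 125.


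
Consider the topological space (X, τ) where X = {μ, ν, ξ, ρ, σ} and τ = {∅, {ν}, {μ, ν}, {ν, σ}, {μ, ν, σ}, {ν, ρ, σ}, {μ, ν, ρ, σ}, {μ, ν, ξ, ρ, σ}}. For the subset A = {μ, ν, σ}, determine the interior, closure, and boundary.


int(A) = {μ, ν, σ}, cl(A) = {μ, ν, ξ, ρ, σ}, ∂A = {ξ, ρ}.

Closed sets in (X, τ) are complements of opens:
  closed(X, τ) = {∅, {ξ}, {μ, ξ}, {ξ, ρ}, {μ, ξ, ρ}, {ξ, ρ, σ}, {μ, ξ, ρ, σ}, {μ, ν, ξ, ρ, σ}}.
int(A) = ⋃ {U ∈ τ : U ⊆ A}. Opens contained in A: ∅, {ν}, {μ, ν}, {ν, σ}, {μ, ν, σ}.
Taking the union of these: int(A) = {μ, ν, σ}.
cl(A) = ⋂ {C closed : A ⊆ C}. Closed sets containing A: {μ, ν, ξ, ρ, σ}.
Intersecting these: cl(A) = {μ, ν, ξ, ρ, σ}.
∂A = cl(A) ∖ int(A) = {μ, ν, ξ, ρ, σ} ∖ {μ, ν, σ} = {ξ, ρ}.


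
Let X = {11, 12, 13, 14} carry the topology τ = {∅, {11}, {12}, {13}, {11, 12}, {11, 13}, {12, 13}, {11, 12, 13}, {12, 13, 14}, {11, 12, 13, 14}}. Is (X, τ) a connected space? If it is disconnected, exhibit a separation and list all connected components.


(X, τ) is disconnected; components = [{11}, {12, 13, 14}].

Find clopen sets (U ∈ τ with X ∖ U ∈ τ):
  U = ∅, X ∖ U = {11, 12, 13, 14} — both open, so U is clopen.
  U = {11}, X ∖ U = {12, 13, 14} — both open, so U is clopen.
  U = {12, 13, 14}, X ∖ U = {11} — both open, so U is clopen.
  U = {11, 12, 13, 14}, X ∖ U = ∅ — both open, so U is clopen.
Nontrivial clopen(s) exist: e.g. {11}. So (X, τ) is disconnected.
Compute connected components by grouping points that agree on all clopens:
  component: {11}
  component: {12, 13, 14}


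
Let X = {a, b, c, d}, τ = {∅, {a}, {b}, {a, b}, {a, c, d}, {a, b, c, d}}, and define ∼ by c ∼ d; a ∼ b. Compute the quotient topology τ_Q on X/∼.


X/∼ = {[a=b], [c=d]}; |τ_Q| = 3.

Equivalence classes: [a=b], [c=d].
Quotient map π: X → X/∼ sends a ↦ [a=b], b ↦ [a=b], c ↦ [c=d], d ↦ [c=d].
For each subset V ⊆ X/∼, compute π^{-1}(V) ⊆ X and check whether π^{-1}(V) ∈ τ. V is open in τ_Q iff π^{-1}(V) ∈ τ.
  V = {}: π^{-1}(V) = ∅ ∈ τ ✓.
  V = {[a=b]}: π^{-1}(V) = {a, b} ∈ τ ✓.
  V = {[c=d]}: π^{-1}(V) = {c, d} ∉ τ ✗.
  V = {[a=b], [c=d]}: π^{-1}(V) = {a, b, c, d} ∈ τ ✓.
Open sets in the quotient: τ_Q = {{}, {[a=b]}, {[a=b], [c=d]}} (3 elements).


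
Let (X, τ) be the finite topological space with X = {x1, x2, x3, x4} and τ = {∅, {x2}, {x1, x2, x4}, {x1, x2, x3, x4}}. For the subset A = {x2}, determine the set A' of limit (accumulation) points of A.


A' = {x1, x3, x4}

For each x ∈ X, list the open sets U ∈ τ with x ∈ U, then check whether U ∩ (A ∖ {x}) ≠ ∅ for every such U.
  x = x1: opens ∋ x are {x1, x2, x4}, {x1, x2, x3, x4}; each meets A ∖ {x1}, so x IS a limit point.
  x = x2: open {x2} ∋ x has {x2} ∩ (A ∖ {x2}) = ∅, so x is NOT a limit point.
  x = x3: opens ∋ x are {x1, x2, x3, x4}; each meets A ∖ {x3}, so x IS a limit point.
  x = x4: opens ∋ x are {x1, x2, x4}, {x1, x2, x3, x4}; each meets A ∖ {x4}, so x IS a limit point.
Collecting: A' = {x1, x3, x4}.


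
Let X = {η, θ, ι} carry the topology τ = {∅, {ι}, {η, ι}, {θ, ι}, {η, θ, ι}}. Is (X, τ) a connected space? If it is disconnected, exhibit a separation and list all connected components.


(X, τ) is connected.

Find clopen sets (U ∈ τ with X ∖ U ∈ τ):
  U = ∅, X ∖ U = {η, θ, ι} — both open, so U is clopen.
  U = {η, θ, ι}, X ∖ U = ∅ — both open, so U is clopen.
Only trivial clopens (∅ and X) exist, so (X, τ) is connected.
Compute connected components by grouping points that agree on all clopens:
  component: {η, θ, ι}


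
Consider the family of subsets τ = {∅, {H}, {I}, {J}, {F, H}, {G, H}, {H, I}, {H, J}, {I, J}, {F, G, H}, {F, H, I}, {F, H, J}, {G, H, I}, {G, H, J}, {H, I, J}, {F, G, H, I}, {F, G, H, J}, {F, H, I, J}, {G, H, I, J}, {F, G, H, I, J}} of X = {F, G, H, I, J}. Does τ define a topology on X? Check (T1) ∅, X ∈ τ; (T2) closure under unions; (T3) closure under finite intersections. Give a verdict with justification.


τ IS a topology on X.

Axiom (T1): ∅ ∈ τ? Yes; X ∈ τ? Yes.
Axiom (T2/T3): check pairwise unions and intersections of members of τ.
All pairwise intersections and unions checked — each lies in τ. Therefore τ satisfies (T1), (T2), (T3): it IS a topology on X.


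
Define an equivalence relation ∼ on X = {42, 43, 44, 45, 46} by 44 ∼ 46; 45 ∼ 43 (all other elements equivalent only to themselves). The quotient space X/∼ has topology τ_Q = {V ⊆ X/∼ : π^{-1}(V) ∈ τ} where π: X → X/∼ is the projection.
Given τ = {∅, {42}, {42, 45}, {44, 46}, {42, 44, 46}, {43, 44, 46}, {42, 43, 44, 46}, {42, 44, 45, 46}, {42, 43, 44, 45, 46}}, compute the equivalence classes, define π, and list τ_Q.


X/∼ = {[42], [43=45], [44=46]}; |τ_Q| = 5.

Equivalence classes: [42], [43=45], [44=46].
Quotient map π: X → X/∼ sends 42 ↦ [42], 43 ↦ [43=45], 44 ↦ [44=46], 45 ↦ [43=45], 46 ↦ [44=46].
For each subset V ⊆ X/∼, compute π^{-1}(V) ⊆ X and check whether π^{-1}(V) ∈ τ. V is open in τ_Q iff π^{-1}(V) ∈ τ.
  V = {}: π^{-1}(V) = ∅ ∈ τ ✓.
  V = {[42]}: π^{-1}(V) = {42} ∈ τ ✓.
  V = {[43=45]}: π^{-1}(V) = {43, 45} ∉ τ ✗.
  V = {[42], [43=45]}: π^{-1}(V) = {42, 43, 45} ∉ τ ✗.
  V = {[44=46]}: π^{-1}(V) = {44, 46} ∈ τ ✓.
  V = {[42], [44=46]}: π^{-1}(V) = {42, 44, 46} ∈ τ ✓.
  V = {[43=45], [44=46]}: π^{-1}(V) = {43, 44, 45, 46} ∉ τ ✗.
  V = {[42], [43=45], [44=46]}: π^{-1}(V) = {42, 43, 44, 45, 46} ∈ τ ✓.
Open sets in the quotient: τ_Q = {{}, {[42]}, {[44=46]}, {[42], [44=46]}, {[42], [43=45], [44=46]}} (5 elements).


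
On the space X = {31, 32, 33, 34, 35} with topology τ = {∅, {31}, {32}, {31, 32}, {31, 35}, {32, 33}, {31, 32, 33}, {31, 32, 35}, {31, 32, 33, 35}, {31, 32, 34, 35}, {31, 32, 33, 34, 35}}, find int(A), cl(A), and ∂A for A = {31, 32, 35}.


int(A) = {31, 32, 35}, cl(A) = {31, 32, 33, 34, 35}, ∂A = {33, 34}.

Closed sets in (X, τ) are complements of opens:
  closed(X, τ) = {∅, {33}, {34}, {33, 34}, {34, 35}, {31, 34, 35}, {32, 33, 34}, {33, 34, 35}, {31, 33, 34, 35}, {32, 33, 34, 35}, {31, 32, 33, 34, 35}}.
int(A) = ⋃ {U ∈ τ : U ⊆ A}. Opens contained in A: ∅, {31}, {32}, {31, 32}, {31, 35}, {31, 32, 35}.
Taking the union of these: int(A) = {31, 32, 35}.
cl(A) = ⋂ {C closed : A ⊆ C}. Closed sets containing A: {31, 32, 33, 34, 35}.
Intersecting these: cl(A) = {31, 32, 33, 34, 35}.
∂A = cl(A) ∖ int(A) = {31, 32, 33, 34, 35} ∖ {31, 32, 35} = {33, 34}.


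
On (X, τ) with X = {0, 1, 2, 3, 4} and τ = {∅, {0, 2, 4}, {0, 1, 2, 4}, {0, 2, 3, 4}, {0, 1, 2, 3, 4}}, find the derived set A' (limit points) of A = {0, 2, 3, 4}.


A' = {0, 1, 2, 3, 4}

For each x ∈ X, list the open sets U ∈ τ with x ∈ U, then check whether U ∩ (A ∖ {x}) ≠ ∅ for every such U.
  x = 0: opens ∋ x are {0, 2, 4}, {0, 1, 2, 4}, {0, 2, 3, 4}, {0, 1, 2, 3, 4}; each meets A ∖ {0}, so x IS a limit point.
  x = 1: opens ∋ x are {0, 1, 2, 4}, {0, 1, 2, 3, 4}; each meets A ∖ {1}, so x IS a limit point.
  x = 2: opens ∋ x are {0, 2, 4}, {0, 1, 2, 4}, {0, 2, 3, 4}, {0, 1, 2, 3, 4}; each meets A ∖ {2}, so x IS a limit point.
  x = 3: opens ∋ x are {0, 2, 3, 4}, {0, 1, 2, 3, 4}; each meets A ∖ {3}, so x IS a limit point.
  x = 4: opens ∋ x are {0, 2, 4}, {0, 1, 2, 4}, {0, 2, 3, 4}, {0, 1, 2, 3, 4}; each meets A ∖ {4}, so x IS a limit point.
Collecting: A' = {0, 1, 2, 3, 4}.


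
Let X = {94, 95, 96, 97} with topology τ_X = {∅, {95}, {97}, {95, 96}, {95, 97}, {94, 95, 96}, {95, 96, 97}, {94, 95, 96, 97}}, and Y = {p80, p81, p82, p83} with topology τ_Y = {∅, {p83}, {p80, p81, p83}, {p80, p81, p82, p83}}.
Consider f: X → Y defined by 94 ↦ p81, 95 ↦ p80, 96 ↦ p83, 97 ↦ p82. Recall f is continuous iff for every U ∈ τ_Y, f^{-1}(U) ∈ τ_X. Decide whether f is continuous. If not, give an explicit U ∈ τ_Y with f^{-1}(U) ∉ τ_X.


f is NOT continuous.

Compute f^{-1}(U) for each U ∈ τ_Y:
  U = ∅: f^{-1}(U) = ∅ ∈ τ_X ✓.
  U = {p83}: f^{-1}(U) = {96} ∉ τ_X ✗.
  U = {p80, p81, p83}: f^{-1}(U) = {94, 95, 96} ∈ τ_X ✓.
  U = {p80, p81, p82, p83}: f^{-1}(U) = {94, 95, 96, 97} ∈ τ_X ✓.
Found U = {p83} with f^{-1}(U) = {96} not in τ_X. Therefore f is NOT continuous.


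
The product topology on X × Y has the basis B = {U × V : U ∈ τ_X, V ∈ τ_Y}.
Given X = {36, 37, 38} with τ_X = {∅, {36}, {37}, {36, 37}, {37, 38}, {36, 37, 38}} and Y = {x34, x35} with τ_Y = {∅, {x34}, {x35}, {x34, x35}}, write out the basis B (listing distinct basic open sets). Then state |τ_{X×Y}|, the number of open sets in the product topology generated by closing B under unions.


Basis B = {∅ × ∅, {36} × {x34}, {36} × {x35}, {37} × {x34}, {37} × {x35}, {36} × {x34, x35}, {36, 37} × {x34}, {36, 37} × {x35}, {37} × {x34, x35}, {37, 38} × {x34}, {37, 38} × {x35}, {36, 37, 38} × {x34}, {36, 37, 38} × {x35}, {36, 37} × {x34, x35}, {37, 38} × {x34, x35}, {36, 37, 38} × {x34, x35}}; |τ_{X×Y}| = 36.

Enumerate products U × V with U ∈ τ_X, V ∈ τ_Y (deduplicated):
  ∅ × ∅ = {} (∅)
  {36} × {x34} = {(36,x34)}
  {36} × {x35} = {(36,x35)}
  {37} × {x34} = {(37,x34)}
  {37} × {x35} = {(37,x35)}
  {36} × {x34, x35} = {(36,x34), (36,x35)}
  {36, 37} × {x34} = {(36,x34), (37,x34)}
  {36, 37} × {x35} = {(36,x35), (37,x35)}
  {37} × {x34, x35} = {(37,x34), (37,x35)}
  {37, 38} × {x34} = {(37,x34), (38,x34)}
  {37, 38} × {x35} = {(37,x35), (38,x35)}
  {36, 37, 38} × {x34} = {(36,x34), (37,x34), (38,x34)}
  {36, 37, 38} × {x35} = {(36,x35), (37,x35), (38,x35)}
  {36, 37} × {x34, x35} = {(36,x34), (36,x35), (37,x34), (37,x35)}
  {37, 38} × {x34, x35} = {(37,x34), (37,x35), (38,x34), (38,x35)}
  {36, 37, 38} × {x34, x35} = {(36,x34), (36,x35), (37,x34), (37,x35), (38,x34), (38,x35)}
These 16 distinct sets form the basis B.
Close under arbitrary unions to get τ_{X×Y}; counting gives |τ_{X×Y}| = 36.


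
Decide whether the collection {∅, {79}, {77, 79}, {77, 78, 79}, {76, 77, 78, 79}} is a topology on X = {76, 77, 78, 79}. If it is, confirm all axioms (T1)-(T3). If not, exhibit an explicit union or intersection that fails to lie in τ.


τ IS a topology on X.

Axiom (T1): ∅ ∈ τ? Yes; X ∈ τ? Yes.
Axiom (T2/T3): check pairwise unions and intersections of members of τ.
All pairwise intersections and unions checked — each lies in τ. Therefore τ satisfies (T1), (T2), (T3): it IS a topology on X.


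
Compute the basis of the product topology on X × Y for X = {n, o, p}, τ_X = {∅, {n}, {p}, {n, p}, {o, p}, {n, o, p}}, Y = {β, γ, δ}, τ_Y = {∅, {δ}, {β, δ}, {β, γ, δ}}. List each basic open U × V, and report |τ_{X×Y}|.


Basis B = {∅ × ∅, {n} × {δ}, {p} × {δ}, {n} × {β, δ}, {n, p} × {δ}, {o, p} × {δ}, {p} × {β, δ}, {n} × {β, γ, δ}, {n, o, p} × {δ}, {p} × {β, γ, δ}, {n, p} × {β, δ}, {o, p} × {β, δ}, {n, p} × {β, γ, δ}, {n, o, p} × {β, δ}, {o, p} × {β, γ, δ}, {n, o, p} × {β, γ, δ}}; |τ_{X×Y}| = 40.

Enumerate products U × V with U ∈ τ_X, V ∈ τ_Y (deduplicated):
  ∅ × ∅ = {} (∅)
  {n} × {δ} = {(n,δ)}
  {p} × {δ} = {(p,δ)}
  {n} × {β, δ} = {(n,β), (n,δ)}
  {n, p} × {δ} = {(n,δ), (p,δ)}
  {o, p} × {δ} = {(o,δ), (p,δ)}
  {p} × {β, δ} = {(p,β), (p,δ)}
  {n} × {β, γ, δ} = {(n,β), (n,γ), (n,δ)}
  {n, o, p} × {δ} = {(n,δ), (o,δ), (p,δ)}
  {p} × {β, γ, δ} = {(p,β), (p,γ), (p,δ)}
  {n, p} × {β, δ} = {(n,β), (n,δ), (p,β), (p,δ)}
  {o, p} × {β, δ} = {(o,β), (o,δ), (p,β), (p,δ)}
  {n, p} × {β, γ, δ} = {(n,β), (n,γ), (n,δ), (p,β), (p,γ), (p,δ)}
  {n, o, p} × {β, δ} = {(n,β), (n,δ), (o,β), (o,δ), (p,β), (p,δ)}
  {o, p} × {β, γ, δ} = {(o,β), (o,γ), (o,δ), (p,β), (p,γ), (p,δ)}
  {n, o, p} × {β, γ, δ} = {(n,β), (n,γ), (n,δ), (o,β), (o,γ), (o,δ), (p,β), (p,γ), (p,δ)}
These 16 distinct sets form the basis B.
Close under arbitrary unions to get τ_{X×Y}; counting gives |τ_{X×Y}| = 40.


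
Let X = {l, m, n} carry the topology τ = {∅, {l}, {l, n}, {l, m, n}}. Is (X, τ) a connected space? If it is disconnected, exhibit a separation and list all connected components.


(X, τ) is connected.

Find clopen sets (U ∈ τ with X ∖ U ∈ τ):
  U = ∅, X ∖ U = {l, m, n} — both open, so U is clopen.
  U = {l, m, n}, X ∖ U = ∅ — both open, so U is clopen.
Only trivial clopens (∅ and X) exist, so (X, τ) is connected.
Compute connected components by grouping points that agree on all clopens:
  component: {l, m, n}


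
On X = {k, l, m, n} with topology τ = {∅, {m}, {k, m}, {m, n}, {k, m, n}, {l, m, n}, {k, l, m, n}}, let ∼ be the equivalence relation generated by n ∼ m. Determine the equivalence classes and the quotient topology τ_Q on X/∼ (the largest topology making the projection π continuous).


X/∼ = {[k], [l], [m=n]}; |τ_Q| = 5.

Equivalence classes: [k], [l], [m=n].
Quotient map π: X → X/∼ sends k ↦ [k], l ↦ [l], m ↦ [m=n], n ↦ [m=n].
For each subset V ⊆ X/∼, compute π^{-1}(V) ⊆ X and check whether π^{-1}(V) ∈ τ. V is open in τ_Q iff π^{-1}(V) ∈ τ.
  V = {}: π^{-1}(V) = ∅ ∈ τ ✓.
  V = {[k]}: π^{-1}(V) = {k} ∉ τ ✗.
  V = {[l]}: π^{-1}(V) = {l} ∉ τ ✗.
  V = {[k], [l]}: π^{-1}(V) = {k, l} ∉ τ ✗.
  V = {[m=n]}: π^{-1}(V) = {m, n} ∈ τ ✓.
  V = {[k], [m=n]}: π^{-1}(V) = {k, m, n} ∈ τ ✓.
  V = {[l], [m=n]}: π^{-1}(V) = {l, m, n} ∈ τ ✓.
  V = {[k], [l], [m=n]}: π^{-1}(V) = {k, l, m, n} ∈ τ ✓.
Open sets in the quotient: τ_Q = {{}, {[m=n]}, {[k], [m=n]}, {[l], [m=n]}, {[k], [l], [m=n]}} (5 elements).


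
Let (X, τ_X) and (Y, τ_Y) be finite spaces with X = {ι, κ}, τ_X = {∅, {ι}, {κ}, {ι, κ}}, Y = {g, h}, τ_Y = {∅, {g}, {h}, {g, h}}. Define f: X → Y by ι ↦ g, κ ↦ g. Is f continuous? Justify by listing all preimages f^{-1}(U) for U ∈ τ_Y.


f IS continuous.

Compute f^{-1}(U) for each U ∈ τ_Y:
  U = ∅: f^{-1}(U) = ∅ ∈ τ_X ✓.
  U = {g}: f^{-1}(U) = {ι, κ} ∈ τ_X ✓.
  U = {h}: f^{-1}(U) = ∅ ∈ τ_X ✓.
  U = {g, h}: f^{-1}(U) = {ι, κ} ∈ τ_X ✓.
Every preimage lies in τ_X, so f IS continuous.


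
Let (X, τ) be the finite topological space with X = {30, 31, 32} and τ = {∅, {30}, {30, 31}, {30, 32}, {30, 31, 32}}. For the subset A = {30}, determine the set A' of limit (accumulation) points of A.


A' = {31, 32}

For each x ∈ X, list the open sets U ∈ τ with x ∈ U, then check whether U ∩ (A ∖ {x}) ≠ ∅ for every such U.
  x = 30: open {30} ∋ x has {30} ∩ (A ∖ {30}) = ∅, so x is NOT a limit point.
  x = 31: opens ∋ x are {30, 31}, {30, 31, 32}; each meets A ∖ {31}, so x IS a limit point.
  x = 32: opens ∋ x are {30, 32}, {30, 31, 32}; each meets A ∖ {32}, so x IS a limit point.
Collecting: A' = {31, 32}.


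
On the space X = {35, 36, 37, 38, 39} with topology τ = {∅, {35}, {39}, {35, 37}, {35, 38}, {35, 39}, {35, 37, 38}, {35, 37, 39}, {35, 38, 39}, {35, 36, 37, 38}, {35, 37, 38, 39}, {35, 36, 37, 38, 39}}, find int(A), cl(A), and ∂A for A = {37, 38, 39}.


int(A) = {39}, cl(A) = {36, 37, 38, 39}, ∂A = {36, 37, 38}.

Closed sets in (X, τ) are complements of opens:
  closed(X, τ) = {∅, {36}, {39}, {36, 37}, {36, 38}, {36, 39}, {36, 37, 38}, {36, 37, 39}, {36, 38, 39}, {35, 36, 37, 38}, {36, 37, 38, 39}, {35, 36, 37, 38, 39}}.
int(A) = ⋃ {U ∈ τ : U ⊆ A}. Opens contained in A: ∅, {39}.
Taking the union of these: int(A) = {39}.
cl(A) = ⋂ {C closed : A ⊆ C}. Closed sets containing A: {36, 37, 38, 39}, {35, 36, 37, 38, 39}.
Intersecting these: cl(A) = {36, 37, 38, 39}.
∂A = cl(A) ∖ int(A) = {36, 37, 38, 39} ∖ {39} = {36, 37, 38}.


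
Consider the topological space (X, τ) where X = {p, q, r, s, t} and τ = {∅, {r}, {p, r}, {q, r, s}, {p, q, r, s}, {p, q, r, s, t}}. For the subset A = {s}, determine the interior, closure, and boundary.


int(A) = ∅, cl(A) = {q, s, t}, ∂A = {q, s, t}.

Closed sets in (X, τ) are complements of opens:
  closed(X, τ) = {∅, {t}, {p, t}, {q, s, t}, {p, q, s, t}, {p, q, r, s, t}}.
int(A) = ⋃ {U ∈ τ : U ⊆ A}. Opens contained in A: ∅.
Taking the union of these: int(A) = ∅.
cl(A) = ⋂ {C closed : A ⊆ C}. Closed sets containing A: {q, s, t}, {p, q, s, t}, {p, q, r, s, t}.
Intersecting these: cl(A) = {q, s, t}.
∂A = cl(A) ∖ int(A) = {q, s, t} ∖ ∅ = {q, s, t}.


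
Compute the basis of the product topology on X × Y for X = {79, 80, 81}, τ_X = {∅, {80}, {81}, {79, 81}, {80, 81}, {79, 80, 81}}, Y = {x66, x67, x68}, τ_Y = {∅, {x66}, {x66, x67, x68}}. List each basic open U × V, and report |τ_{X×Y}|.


Basis B = {∅ × ∅, {80} × {x66}, {81} × {x66}, {79, 81} × {x66}, {80, 81} × {x66}, {79, 80, 81} × {x66}, {80} × {x66, x67, x68}, {81} × {x66, x67, x68}, {79, 81} × {x66, x67, x68}, {80, 81} × {x66, x67, x68}, {79, 80, 81} × {x66, x67, x68}}; |τ_{X×Y}| = 18.

Enumerate products U × V with U ∈ τ_X, V ∈ τ_Y (deduplicated):
  ∅ × ∅ = {} (∅)
  {80} × {x66} = {(80,x66)}
  {81} × {x66} = {(81,x66)}
  {79, 81} × {x66} = {(79,x66), (81,x66)}
  {80, 81} × {x66} = {(80,x66), (81,x66)}
  {79, 80, 81} × {x66} = {(79,x66), (80,x66), (81,x66)}
  {80} × {x66, x67, x68} = {(80,x66), (80,x67), (80,x68)}
  {81} × {x66, x67, x68} = {(81,x66), (81,x67), (81,x68)}
  {79, 81} × {x66, x67, x68} = {(79,x66), (79,x67), (79,x68), (81,x66), (81,x67), (81,x68)}
  {80, 81} × {x66, x67, x68} = {(80,x66), (80,x67), (80,x68), (81,x66), (81,x67), (81,x68)}
  {79, 80, 81} × {x66, x67, x68} = {(79,x66), (79,x67), (79,x68), (80,x66), (80,x67), (80,x68), (81,x66), (81,x67), (81,x68)}
These 11 distinct sets form the basis B.
Close under arbitrary unions to get τ_{X×Y}; counting gives |τ_{X×Y}| = 18.


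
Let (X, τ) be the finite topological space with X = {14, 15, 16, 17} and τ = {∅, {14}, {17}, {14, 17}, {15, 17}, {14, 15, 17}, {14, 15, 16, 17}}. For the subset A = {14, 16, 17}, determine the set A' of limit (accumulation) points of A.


A' = {15, 16}

For each x ∈ X, list the open sets U ∈ τ with x ∈ U, then check whether U ∩ (A ∖ {x}) ≠ ∅ for every such U.
  x = 14: open {14} ∋ x has {14} ∩ (A ∖ {14}) = ∅, so x is NOT a limit point.
  x = 15: opens ∋ x are {15, 17}, {14, 15, 17}, {14, 15, 16, 17}; each meets A ∖ {15}, so x IS a limit point.
  x = 16: opens ∋ x are {14, 15, 16, 17}; each meets A ∖ {16}, so x IS a limit point.
  x = 17: open {17} ∋ x has {17} ∩ (A ∖ {17}) = ∅, so x is NOT a limit point.
Collecting: A' = {15, 16}.


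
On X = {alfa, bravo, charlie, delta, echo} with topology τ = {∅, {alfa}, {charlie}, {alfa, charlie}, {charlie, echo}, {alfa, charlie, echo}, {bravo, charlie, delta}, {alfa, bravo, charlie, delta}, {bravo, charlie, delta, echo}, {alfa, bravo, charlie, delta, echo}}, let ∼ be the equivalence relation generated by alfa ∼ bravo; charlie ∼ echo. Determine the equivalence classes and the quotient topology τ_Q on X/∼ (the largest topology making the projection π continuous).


X/∼ = {[alfa=bravo], [charlie=echo], [delta]}; |τ_Q| = 3.

Equivalence classes: [alfa=bravo], [charlie=echo], [delta].
Quotient map π: X → X/∼ sends alfa ↦ [alfa=bravo], bravo ↦ [alfa=bravo], charlie ↦ [charlie=echo], delta ↦ [delta], echo ↦ [charlie=echo].
For each subset V ⊆ X/∼, compute π^{-1}(V) ⊆ X and check whether π^{-1}(V) ∈ τ. V is open in τ_Q iff π^{-1}(V) ∈ τ.
  V = {}: π^{-1}(V) = ∅ ∈ τ ✓.
  V = {[alfa=bravo]}: π^{-1}(V) = {alfa, bravo} ∉ τ ✗.
  V = {[charlie=echo]}: π^{-1}(V) = {charlie, echo} ∈ τ ✓.
  V = {[alfa=bravo], [charlie=echo]}: π^{-1}(V) = {alfa, bravo, charlie, echo} ∉ τ ✗.
  V = {[delta]}: π^{-1}(V) = {delta} ∉ τ ✗.
  V = {[alfa=bravo], [delta]}: π^{-1}(V) = {alfa, bravo, delta} ∉ τ ✗.
  V = {[charlie=echo], [delta]}: π^{-1}(V) = {charlie, delta, echo} ∉ τ ✗.
  V = {[alfa=bravo], [charlie=echo], [delta]}: π^{-1}(V) = {alfa, bravo, charlie, delta, echo} ∈ τ ✓.
Open sets in the quotient: τ_Q = {{}, {[charlie=echo]}, {[alfa=bravo], [charlie=echo], [delta]}} (3 elements).


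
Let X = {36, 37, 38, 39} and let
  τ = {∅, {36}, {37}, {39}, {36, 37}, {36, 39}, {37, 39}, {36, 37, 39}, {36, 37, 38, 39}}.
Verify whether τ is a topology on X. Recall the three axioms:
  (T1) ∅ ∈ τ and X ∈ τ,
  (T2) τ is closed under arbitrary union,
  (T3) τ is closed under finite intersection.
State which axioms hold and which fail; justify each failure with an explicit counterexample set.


τ IS a topology on X.

Axiom (T1): ∅ ∈ τ? Yes; X ∈ τ? Yes.
Axiom (T2/T3): check pairwise unions and intersections of members of τ.
All pairwise intersections and unions checked — each lies in τ. Therefore τ satisfies (T1), (T2), (T3): it IS a topology on X.


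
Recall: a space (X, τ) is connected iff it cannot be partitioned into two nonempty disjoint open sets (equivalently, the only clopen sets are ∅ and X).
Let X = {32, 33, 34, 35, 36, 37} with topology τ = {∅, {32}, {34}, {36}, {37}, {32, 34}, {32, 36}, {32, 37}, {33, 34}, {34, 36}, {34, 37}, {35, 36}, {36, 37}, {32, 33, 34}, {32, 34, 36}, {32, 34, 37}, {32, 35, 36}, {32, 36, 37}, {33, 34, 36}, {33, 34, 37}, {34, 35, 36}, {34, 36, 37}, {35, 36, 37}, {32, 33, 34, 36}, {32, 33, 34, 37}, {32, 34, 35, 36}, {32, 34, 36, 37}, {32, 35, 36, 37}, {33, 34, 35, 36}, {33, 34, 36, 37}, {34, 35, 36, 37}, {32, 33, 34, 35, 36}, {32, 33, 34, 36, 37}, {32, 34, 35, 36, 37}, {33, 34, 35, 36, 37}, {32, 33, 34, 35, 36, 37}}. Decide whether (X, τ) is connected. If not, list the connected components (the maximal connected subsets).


(X, τ) is disconnected; components = [{32}, {37}, {33, 34}, {35, 36}].

Find clopen sets (U ∈ τ with X ∖ U ∈ τ):
  U = ∅, X ∖ U = {32, 33, 34, 35, 36, 37} — both open, so U is clopen.
  U = {32}, X ∖ U = {33, 34, 35, 36, 37} — both open, so U is clopen.
  U = {37}, X ∖ U = {32, 33, 34, 35, 36} — both open, so U is clopen.
  U = {32, 37}, X ∖ U = {33, 34, 35, 36} — both open, so U is clopen.
  U = {33, 34}, X ∖ U = {32, 35, 36, 37} — both open, so U is clopen.
  U = {35, 36}, X ∖ U = {32, 33, 34, 37} — both open, so U is clopen.
  U = {32, 33, 34}, X ∖ U = {35, 36, 37} — both open, so U is clopen.
  U = {32, 35, 36}, X ∖ U = {33, 34, 37} — both open, so U is clopen.
  U = {33, 34, 37}, X ∖ U = {32, 35, 36} — both open, so U is clopen.
  U = {35, 36, 37}, X ∖ U = {32, 33, 34} — both open, so U is clopen.
  U = {32, 33, 34, 37}, X ∖ U = {35, 36} — both open, so U is clopen.
  U = {32, 35, 36, 37}, X ∖ U = {33, 34} — both open, so U is clopen.
  U = {33, 34, 35, 36}, X ∖ U = {32, 37} — both open, so U is clopen.
  U = {32, 33, 34, 35, 36}, X ∖ U = {37} — both open, so U is clopen.
  U = {33, 34, 35, 36, 37}, X ∖ U = {32} — both open, so U is clopen.
  U = {32, 33, 34, 35, 36, 37}, X ∖ U = ∅ — both open, so U is clopen.
Nontrivial clopen(s) exist: e.g. {32}. So (X, τ) is disconnected.
Compute connected components by grouping points that agree on all clopens:
  component: {32}
  component: {37}
  component: {33, 34}
  component: {35, 36}


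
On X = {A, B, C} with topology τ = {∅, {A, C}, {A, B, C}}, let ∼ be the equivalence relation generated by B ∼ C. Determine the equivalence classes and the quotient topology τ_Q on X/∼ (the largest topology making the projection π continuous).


X/∼ = {[A], [B=C]}; |τ_Q| = 2.

Equivalence classes: [A], [B=C].
Quotient map π: X → X/∼ sends A ↦ [A], B ↦ [B=C], C ↦ [B=C].
For each subset V ⊆ X/∼, compute π^{-1}(V) ⊆ X and check whether π^{-1}(V) ∈ τ. V is open in τ_Q iff π^{-1}(V) ∈ τ.
  V = {}: π^{-1}(V) = ∅ ∈ τ ✓.
  V = {[A]}: π^{-1}(V) = {A} ∉ τ ✗.
  V = {[B=C]}: π^{-1}(V) = {B, C} ∉ τ ✗.
  V = {[A], [B=C]}: π^{-1}(V) = {A, B, C} ∈ τ ✓.
Open sets in the quotient: τ_Q = {{}, {[A], [B=C]}} (2 elements).


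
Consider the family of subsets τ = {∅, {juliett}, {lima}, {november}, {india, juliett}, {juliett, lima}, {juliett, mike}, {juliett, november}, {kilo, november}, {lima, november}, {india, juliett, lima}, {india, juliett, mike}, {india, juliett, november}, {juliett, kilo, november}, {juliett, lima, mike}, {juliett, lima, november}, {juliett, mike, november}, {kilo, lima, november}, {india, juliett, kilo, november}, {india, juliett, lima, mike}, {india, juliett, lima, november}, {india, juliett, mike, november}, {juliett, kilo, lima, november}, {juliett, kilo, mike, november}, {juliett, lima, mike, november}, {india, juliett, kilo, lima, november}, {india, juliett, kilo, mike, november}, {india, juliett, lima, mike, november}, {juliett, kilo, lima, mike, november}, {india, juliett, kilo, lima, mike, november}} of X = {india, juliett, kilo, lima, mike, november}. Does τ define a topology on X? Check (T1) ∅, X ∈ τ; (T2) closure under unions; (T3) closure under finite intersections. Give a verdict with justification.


τ IS a topology on X.

Axiom (T1): ∅ ∈ τ? Yes; X ∈ τ? Yes.
Axiom (T2/T3): check pairwise unions and intersections of members of τ.
All pairwise intersections and unions checked — each lies in τ. Therefore τ satisfies (T1), (T2), (T3): it IS a topology on X.


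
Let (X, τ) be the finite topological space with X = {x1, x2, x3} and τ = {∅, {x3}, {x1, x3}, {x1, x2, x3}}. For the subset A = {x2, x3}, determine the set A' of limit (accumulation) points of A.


A' = {x1, x2}

For each x ∈ X, list the open sets U ∈ τ with x ∈ U, then check whether U ∩ (A ∖ {x}) ≠ ∅ for every such U.
  x = x1: opens ∋ x are {x1, x3}, {x1, x2, x3}; each meets A ∖ {x1}, so x IS a limit point.
  x = x2: opens ∋ x are {x1, x2, x3}; each meets A ∖ {x2}, so x IS a limit point.
  x = x3: open {x3} ∋ x has {x3} ∩ (A ∖ {x3}) = ∅, so x is NOT a limit point.
Collecting: A' = {x1, x2}.


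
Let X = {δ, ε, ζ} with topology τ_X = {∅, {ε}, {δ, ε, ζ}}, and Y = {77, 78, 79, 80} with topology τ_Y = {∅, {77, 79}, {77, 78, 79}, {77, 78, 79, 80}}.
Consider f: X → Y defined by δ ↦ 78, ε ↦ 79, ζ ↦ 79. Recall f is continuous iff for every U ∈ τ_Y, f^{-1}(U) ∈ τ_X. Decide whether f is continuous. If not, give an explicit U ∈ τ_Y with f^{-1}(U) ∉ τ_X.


f is NOT continuous.

Compute f^{-1}(U) for each U ∈ τ_Y:
  U = ∅: f^{-1}(U) = ∅ ∈ τ_X ✓.
  U = {77, 79}: f^{-1}(U) = {ε, ζ} ∉ τ_X ✗.
  U = {77, 78, 79}: f^{-1}(U) = {δ, ε, ζ} ∈ τ_X ✓.
  U = {77, 78, 79, 80}: f^{-1}(U) = {δ, ε, ζ} ∈ τ_X ✓.
Found U = {77, 79} with f^{-1}(U) = {ε, ζ} not in τ_X. Therefore f is NOT continuous.


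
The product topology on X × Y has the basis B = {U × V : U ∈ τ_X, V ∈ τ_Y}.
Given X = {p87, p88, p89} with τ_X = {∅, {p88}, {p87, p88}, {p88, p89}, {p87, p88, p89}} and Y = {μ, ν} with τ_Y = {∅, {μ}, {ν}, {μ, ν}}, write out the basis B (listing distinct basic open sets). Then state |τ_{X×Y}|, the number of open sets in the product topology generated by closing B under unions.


Basis B = {∅ × ∅, {p88} × {μ}, {p88} × {ν}, {p87, p88} × {μ}, {p87, p88} × {ν}, {p88} × {μ, ν}, {p88, p89} × {μ}, {p88, p89} × {ν}, {p87, p88, p89} × {μ}, {p87, p88, p89} × {ν}, {p87, p88} × {μ, ν}, {p88, p89} × {μ, ν}, {p87, p88, p89} × {μ, ν}}; |τ_{X×Y}| = 25.

Enumerate products U × V with U ∈ τ_X, V ∈ τ_Y (deduplicated):
  ∅ × ∅ = {} (∅)
  {p88} × {μ} = {(p88,μ)}
  {p88} × {ν} = {(p88,ν)}
  {p87, p88} × {μ} = {(p87,μ), (p88,μ)}
  {p87, p88} × {ν} = {(p87,ν), (p88,ν)}
  {p88} × {μ, ν} = {(p88,μ), (p88,ν)}
  {p88, p89} × {μ} = {(p88,μ), (p89,μ)}
  {p88, p89} × {ν} = {(p88,ν), (p89,ν)}
  {p87, p88, p89} × {μ} = {(p87,μ), (p88,μ), (p89,μ)}
  {p87, p88, p89} × {ν} = {(p87,ν), (p88,ν), (p89,ν)}
  {p87, p88} × {μ, ν} = {(p87,μ), (p87,ν), (p88,μ), (p88,ν)}
  {p88, p89} × {μ, ν} = {(p88,μ), (p88,ν), (p89,μ), (p89,ν)}
  {p87, p88, p89} × {μ, ν} = {(p87,μ), (p87,ν), (p88,μ), (p88,ν), (p89,μ), (p89,ν)}
These 13 distinct sets form the basis B.
Close under arbitrary unions to get τ_{X×Y}; counting gives |τ_{X×Y}| = 25.


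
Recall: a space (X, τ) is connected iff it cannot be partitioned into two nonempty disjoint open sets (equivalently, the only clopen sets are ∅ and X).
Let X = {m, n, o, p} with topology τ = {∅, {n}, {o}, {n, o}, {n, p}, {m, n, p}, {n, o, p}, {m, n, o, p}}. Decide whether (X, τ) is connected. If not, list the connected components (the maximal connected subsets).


(X, τ) is disconnected; components = [{o}, {m, n, p}].

Find clopen sets (U ∈ τ with X ∖ U ∈ τ):
  U = ∅, X ∖ U = {m, n, o, p} — both open, so U is clopen.
  U = {o}, X ∖ U = {m, n, p} — both open, so U is clopen.
  U = {m, n, p}, X ∖ U = {o} — both open, so U is clopen.
  U = {m, n, o, p}, X ∖ U = ∅ — both open, so U is clopen.
Nontrivial clopen(s) exist: e.g. {m, n, p}. So (X, τ) is disconnected.
Compute connected components by grouping points that agree on all clopens:
  component: {o}
  component: {m, n, p}


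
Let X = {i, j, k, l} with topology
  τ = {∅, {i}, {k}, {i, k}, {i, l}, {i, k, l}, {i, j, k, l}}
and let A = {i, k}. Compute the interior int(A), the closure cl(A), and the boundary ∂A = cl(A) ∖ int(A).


int(A) = {i, k}, cl(A) = {i, j, k, l}, ∂A = {j, l}.

Closed sets in (X, τ) are complements of opens:
  closed(X, τ) = {∅, {j}, {j, k}, {j, l}, {i, j, l}, {j, k, l}, {i, j, k, l}}.
int(A) = ⋃ {U ∈ τ : U ⊆ A}. Opens contained in A: ∅, {i}, {k}, {i, k}.
Taking the union of these: int(A) = {i, k}.
cl(A) = ⋂ {C closed : A ⊆ C}. Closed sets containing A: {i, j, k, l}.
Intersecting these: cl(A) = {i, j, k, l}.
∂A = cl(A) ∖ int(A) = {i, j, k, l} ∖ {i, k} = {j, l}.


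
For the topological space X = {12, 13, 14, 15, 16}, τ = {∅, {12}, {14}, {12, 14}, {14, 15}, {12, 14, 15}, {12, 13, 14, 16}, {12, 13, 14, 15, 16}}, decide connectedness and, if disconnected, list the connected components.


(X, τ) is connected.

Find clopen sets (U ∈ τ with X ∖ U ∈ τ):
  U = ∅, X ∖ U = {12, 13, 14, 15, 16} — both open, so U is clopen.
  U = {12, 13, 14, 15, 16}, X ∖ U = ∅ — both open, so U is clopen.
Only trivial clopens (∅ and X) exist, so (X, τ) is connected.
Compute connected components by grouping points that agree on all clopens:
  component: {12, 13, 14, 15, 16}


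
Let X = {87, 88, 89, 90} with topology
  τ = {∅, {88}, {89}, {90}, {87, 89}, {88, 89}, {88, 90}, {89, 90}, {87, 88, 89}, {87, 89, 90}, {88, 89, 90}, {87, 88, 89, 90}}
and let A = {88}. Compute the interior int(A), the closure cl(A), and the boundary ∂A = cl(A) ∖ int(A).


int(A) = {88}, cl(A) = {88}, ∂A = ∅.

Closed sets in (X, τ) are complements of opens:
  closed(X, τ) = {∅, {87}, {88}, {90}, {87, 88}, {87, 89}, {87, 90}, {88, 90}, {87, 88, 89}, {87, 88, 90}, {87, 89, 90}, {87, 88, 89, 90}}.
int(A) = ⋃ {U ∈ τ : U ⊆ A}. Opens contained in A: ∅, {88}.
Taking the union of these: int(A) = {88}.
cl(A) = ⋂ {C closed : A ⊆ C}. Closed sets containing A: {88}, {87, 88}, {88, 90}, {87, 88, 89}, {87, 88, 90}, {87, 88, 89, 90}.
Intersecting these: cl(A) = {88}.
∂A = cl(A) ∖ int(A) = {88} ∖ {88} = ∅.


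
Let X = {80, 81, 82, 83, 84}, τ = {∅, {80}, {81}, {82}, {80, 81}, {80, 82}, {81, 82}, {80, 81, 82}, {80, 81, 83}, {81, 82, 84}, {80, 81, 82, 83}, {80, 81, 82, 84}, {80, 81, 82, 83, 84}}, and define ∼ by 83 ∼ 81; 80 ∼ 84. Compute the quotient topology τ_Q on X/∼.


X/∼ = {[80=84], [81=83], [82]}; |τ_Q| = 3.

Equivalence classes: [80=84], [81=83], [82].
Quotient map π: X → X/∼ sends 80 ↦ [80=84], 81 ↦ [81=83], 82 ↦ [82], 83 ↦ [81=83], 84 ↦ [80=84].
For each subset V ⊆ X/∼, compute π^{-1}(V) ⊆ X and check whether π^{-1}(V) ∈ τ. V is open in τ_Q iff π^{-1}(V) ∈ τ.
  V = {}: π^{-1}(V) = ∅ ∈ τ ✓.
  V = {[80=84]}: π^{-1}(V) = {80, 84} ∉ τ ✗.
  V = {[81=83]}: π^{-1}(V) = {81, 83} ∉ τ ✗.
  V = {[80=84], [81=83]}: π^{-1}(V) = {80, 81, 83, 84} ∉ τ ✗.
  V = {[82]}: π^{-1}(V) = {82} ∈ τ ✓.
  V = {[80=84], [82]}: π^{-1}(V) = {80, 82, 84} ∉ τ ✗.
  V = {[81=83], [82]}: π^{-1}(V) = {81, 82, 83} ∉ τ ✗.
  V = {[80=84], [81=83], [82]}: π^{-1}(V) = {80, 81, 82, 83, 84} ∈ τ ✓.
Open sets in the quotient: τ_Q = {{}, {[82]}, {[80=84], [81=83], [82]}} (3 elements).


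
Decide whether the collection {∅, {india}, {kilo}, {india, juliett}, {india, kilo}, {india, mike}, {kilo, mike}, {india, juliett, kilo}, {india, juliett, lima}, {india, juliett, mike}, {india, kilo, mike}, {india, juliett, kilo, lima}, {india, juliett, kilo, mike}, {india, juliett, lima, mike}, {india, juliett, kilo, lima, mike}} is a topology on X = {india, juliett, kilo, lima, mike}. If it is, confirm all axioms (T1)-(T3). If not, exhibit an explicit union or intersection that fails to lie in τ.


τ is NOT a topology on X.

Axiom (T1): ∅ ∈ τ? Yes; X ∈ τ? Yes.
Axiom (T2/T3): check pairwise unions and intersections of members of τ.
Counterexample for (T3): {india, mike} ∩ {kilo, mike} = {mike} ∉ τ. Therefore τ is NOT a topology.


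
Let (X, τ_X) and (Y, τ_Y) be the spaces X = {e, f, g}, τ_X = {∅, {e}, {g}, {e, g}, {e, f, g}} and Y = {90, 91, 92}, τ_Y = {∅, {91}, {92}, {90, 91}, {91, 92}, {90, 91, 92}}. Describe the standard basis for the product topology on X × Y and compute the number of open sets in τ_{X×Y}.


Basis B = {∅ × ∅, {e} × {91}, {e} × {92}, {g} × {91}, {g} × {92}, {e} × {90, 91}, {e} × {91, 92}, {e, g} × {91}, {e, g} × {92}, {g} × {90, 91}, {g} × {91, 92}, {e} × {90, 91, 92}, {e, f, g} × {91}, {e, f, g} × {92}, {g} × {90, 91, 92}, {e, g} × {90, 91}, {e, g} × {91, 92}, {e, g} × {90, 91, 92}, {e, f, g} × {90, 91}, {e, f, g} × {91, 92}, {e, f, g} × {90, 91, 92}}; |τ_{X×Y}| = 70.

Enumerate products U × V with U ∈ τ_X, V ∈ τ_Y (deduplicated):
  ∅ × ∅ = {} (∅)
  {e} × {91} = {(e,91)}
  {e} × {92} = {(e,92)}
  {g} × {91} = {(g,91)}
  {g} × {92} = {(g,92)}
  {e} × {90, 91} = {(e,90), (e,91)}
  {e} × {91, 92} = {(e,91), (e,92)}
  {e, g} × {91} = {(e,91), (g,91)}
  {e, g} × {92} = {(e,92), (g,92)}
  {g} × {90, 91} = {(g,90), (g,91)}
  {g} × {91, 92} = {(g,91), (g,92)}
  {e} × {90, 91, 92} = {(e,90), (e,91), (e,92)}
  {e, f, g} × {91} = {(e,91), (f,91), (g,91)}
  {e, f, g} × {92} = {(e,92), (f,92), (g,92)}
  {g} × {90, 91, 92} = {(g,90), (g,91), (g,92)}
  {e, g} × {90, 91} = {(e,90), (e,91), (g,90), (g,91)}
  {e, g} × {91, 92} = {(e,91), (e,92), (g,91), (g,92)}
  {e, g} × {90, 91, 92} = {(e,90), (e,91), (e,92), (g,90), (g,91), (g,92)}
  {e, f, g} × {90, 91} = {(e,90), (e,91), (f,90), (f,91), (g,90), (g,91)}
  {e, f, g} × {91, 92} = {(e,91), (e,92), (f,91), (f,92), (g,91), (g,92)}
  {e, f, g} × {90, 91, 92} = {(e,90), (e,91), (e,92), (f,90), (f,91), (f,92), (g,90), (g,91), (g,92)}
These 21 distinct sets form the basis B.
Close under arbitrary unions to get τ_{X×Y}; counting gives |τ_{X×Y}| = 70.


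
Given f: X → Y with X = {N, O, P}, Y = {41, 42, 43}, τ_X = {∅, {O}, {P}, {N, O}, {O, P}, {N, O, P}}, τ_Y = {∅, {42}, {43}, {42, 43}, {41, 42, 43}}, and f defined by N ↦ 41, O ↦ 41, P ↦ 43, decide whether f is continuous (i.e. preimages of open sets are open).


f IS continuous.

Compute f^{-1}(U) for each U ∈ τ_Y:
  U = ∅: f^{-1}(U) = ∅ ∈ τ_X ✓.
  U = {42}: f^{-1}(U) = ∅ ∈ τ_X ✓.
  U = {43}: f^{-1}(U) = {P} ∈ τ_X ✓.
  U = {42, 43}: f^{-1}(U) = {P} ∈ τ_X ✓.
  U = {41, 42, 43}: f^{-1}(U) = {N, O, P} ∈ τ_X ✓.
Every preimage lies in τ_X, so f IS continuous.


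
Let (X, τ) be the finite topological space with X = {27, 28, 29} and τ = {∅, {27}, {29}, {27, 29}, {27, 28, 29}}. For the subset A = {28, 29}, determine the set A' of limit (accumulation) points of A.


A' = {28}

For each x ∈ X, list the open sets U ∈ τ with x ∈ U, then check whether U ∩ (A ∖ {x}) ≠ ∅ for every such U.
  x = 27: open {27} ∋ x has {27} ∩ (A ∖ {27}) = ∅, so x is NOT a limit point.
  x = 28: opens ∋ x are {27, 28, 29}; each meets A ∖ {28}, so x IS a limit point.
  x = 29: open {29} ∋ x has {29} ∩ (A ∖ {29}) = ∅, so x is NOT a limit point.
Collecting: A' = {28}.
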